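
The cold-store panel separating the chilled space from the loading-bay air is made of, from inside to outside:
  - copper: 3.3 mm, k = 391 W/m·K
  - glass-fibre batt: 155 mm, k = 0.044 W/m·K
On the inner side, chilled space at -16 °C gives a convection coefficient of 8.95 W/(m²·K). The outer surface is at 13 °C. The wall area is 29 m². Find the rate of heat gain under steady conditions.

Q ≈ 231 W

Thermal resistances in series:
R_inner film = 1/(h_i·A) = 1/(8.95×29) = 0.003853 K/W
R_copper = L/(kA) = 0.0033/(391×29) = 2.91×10^-7 K/W
R_glass-fibre batt = L/(kA) = 0.155/(0.044×29) = 0.1215 K/W
R_total = 0.1253 K/W
Q = ΔT / R_total = 29 / 0.1253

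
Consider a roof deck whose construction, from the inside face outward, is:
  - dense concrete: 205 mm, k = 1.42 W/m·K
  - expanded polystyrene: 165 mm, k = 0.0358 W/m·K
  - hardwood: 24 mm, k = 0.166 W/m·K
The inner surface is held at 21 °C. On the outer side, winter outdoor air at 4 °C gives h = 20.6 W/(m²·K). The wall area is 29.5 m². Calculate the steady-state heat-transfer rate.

Q ≈ 101 W

Model the wall as resistances in series:
R_dense concrete = L/(kA) = 0.205/(1.42×29.5) = 0.004894 K/W
R_expanded polystyrene = L/(kA) = 0.165/(0.0358×29.5) = 0.1562 K/W
R_hardwood = L/(kA) = 0.024/(0.166×29.5) = 0.004901 K/W
R_outer film = 1/(h_o·A) = 1/(20.6×29.5) = 0.001646 K/W
R_total = 0.1677 K/W
Q = ΔT / R_total = 17 / 0.1677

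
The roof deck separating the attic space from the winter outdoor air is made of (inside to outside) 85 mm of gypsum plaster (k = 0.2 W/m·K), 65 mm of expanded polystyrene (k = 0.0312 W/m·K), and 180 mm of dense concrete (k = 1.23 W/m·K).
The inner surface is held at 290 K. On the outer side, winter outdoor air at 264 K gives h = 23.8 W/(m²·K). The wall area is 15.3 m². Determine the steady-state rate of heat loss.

Using the resistance-network approach (series):
R_gypsum plaster = L/(kA) = 0.085/(0.2×15.3) = 0.02778 K/W
R_expanded polystyrene = L/(kA) = 0.065/(0.0312×15.3) = 0.1362 K/W
R_dense concrete = L/(kA) = 0.18/(1.23×15.3) = 0.009565 K/W
R_outer film = 1/(h_o·A) = 1/(23.8×15.3) = 0.002746 K/W
R_total = 0.1763 K/W
Q = ΔT / R_total = 26 / 0.1763

Q ≈ 148 W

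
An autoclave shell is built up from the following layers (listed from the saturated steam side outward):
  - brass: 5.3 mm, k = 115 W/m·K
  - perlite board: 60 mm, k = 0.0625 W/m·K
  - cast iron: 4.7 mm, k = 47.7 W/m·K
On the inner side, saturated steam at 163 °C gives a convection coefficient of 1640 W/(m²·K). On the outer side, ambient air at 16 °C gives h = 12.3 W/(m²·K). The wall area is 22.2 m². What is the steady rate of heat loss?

Series thermal resistances:
R_inner film = 1/(h_i·A) = 1/(1640×22.2) = 2.747×10^-5 K/W
R_brass = L/(kA) = 0.0053/(115×22.2) = 2.076×10^-6 K/W
R_perlite board = L/(kA) = 0.06/(0.0625×22.2) = 0.04324 K/W
R_cast iron = L/(kA) = 0.0047/(47.7×22.2) = 4.438×10^-6 K/W
R_outer film = 1/(h_o·A) = 1/(12.3×22.2) = 0.003662 K/W
R_total = 0.04694 K/W
Q = ΔT / R_total = 147 / 0.04694

Q ≈ 3130 W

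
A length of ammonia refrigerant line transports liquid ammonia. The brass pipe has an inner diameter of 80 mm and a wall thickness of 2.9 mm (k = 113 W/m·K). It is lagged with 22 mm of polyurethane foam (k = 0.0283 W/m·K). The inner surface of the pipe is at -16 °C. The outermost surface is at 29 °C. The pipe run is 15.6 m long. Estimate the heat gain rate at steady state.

Q ≈ 302 W

Treating each annulus and film as a series resistance:
R_brass pipe wall = ln(42.9/40)/(2π×113×15.6) = 6.319×10^-6 K/W
R_polyurethane foam = ln(64.9/42.9)/(2π×0.0283×15.6) = 0.1492 K/W
R_total = 0.1492 K/W
Q = ΔT/R_total = 45/0.1492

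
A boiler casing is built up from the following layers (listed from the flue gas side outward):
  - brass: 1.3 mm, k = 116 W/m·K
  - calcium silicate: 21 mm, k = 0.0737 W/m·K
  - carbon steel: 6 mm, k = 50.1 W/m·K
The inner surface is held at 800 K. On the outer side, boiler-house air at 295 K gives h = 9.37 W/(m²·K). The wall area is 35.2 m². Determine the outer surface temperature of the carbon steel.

T ≈ 433 K

Thermal resistances in series:
R_brass = L/(kA) = 0.0013/(116×35.2) = 3.184×10^-7 K/W
R_calcium silicate = L/(kA) = 0.021/(0.0737×35.2) = 0.008095 K/W
R_carbon steel = L/(kA) = 0.006/(50.1×35.2) = 3.402×10^-6 K/W
R_outer film = 1/(h_o·A) = 1/(9.37×35.2) = 0.003032 K/W
R_total = 0.01113 K/W;  Q = ΔT/R_total = 505/0.01113 = 45370 W
T_interface = T_inner − Q·ΣR(inner→interface) = 800 − 45400×0.008099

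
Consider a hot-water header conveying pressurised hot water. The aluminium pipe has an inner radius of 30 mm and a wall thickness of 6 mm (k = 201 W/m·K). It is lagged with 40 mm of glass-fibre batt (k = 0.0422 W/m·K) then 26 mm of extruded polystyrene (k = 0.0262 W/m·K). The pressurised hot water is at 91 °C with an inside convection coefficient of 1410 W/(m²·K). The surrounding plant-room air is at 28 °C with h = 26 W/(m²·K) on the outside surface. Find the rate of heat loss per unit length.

q′ ≈ 13.5 W/m

Radial resistances (cylindrical: R_cond = ln(r_o/r_i)/(2πkL), R_conv = 1/(h·2πrL)):
R_inner film = 1/(h_i·2πr₁L) = 1/(1410×2π×0.03×1) = 0.003763 K/W
R_aluminium pipe wall = ln(36/30)/(2π×201×1) = 1.444×10^-4 K/W
R_glass-fibre batt = ln(76/36)/(2π×0.0422×1) = 2.818 K/W
R_extruded polystyrene = ln(102/76)/(2π×0.0262×1) = 1.787 K/W
R_outer film = 1/(h_o·2πr_oL) = 1/(26×2π×0.102×1) = 0.06001 K/W
R_total = 4.669 K/W
Q = ΔT/R_total = 63/4.669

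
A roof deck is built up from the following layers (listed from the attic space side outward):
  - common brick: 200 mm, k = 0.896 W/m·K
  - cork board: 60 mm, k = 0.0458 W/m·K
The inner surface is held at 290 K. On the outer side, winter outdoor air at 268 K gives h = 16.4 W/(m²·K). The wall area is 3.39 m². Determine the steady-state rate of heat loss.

Q ≈ 46.8 W

Model the wall as resistances in series:
R_common brick = L/(kA) = 0.2/(0.896×3.39) = 0.06584 K/W
R_cork board = L/(kA) = 0.06/(0.0458×3.39) = 0.3864 K/W
R_outer film = 1/(h_o·A) = 1/(16.4×3.39) = 0.01799 K/W
R_total = 0.4703 K/W
Q = ΔT / R_total = 22 / 0.4703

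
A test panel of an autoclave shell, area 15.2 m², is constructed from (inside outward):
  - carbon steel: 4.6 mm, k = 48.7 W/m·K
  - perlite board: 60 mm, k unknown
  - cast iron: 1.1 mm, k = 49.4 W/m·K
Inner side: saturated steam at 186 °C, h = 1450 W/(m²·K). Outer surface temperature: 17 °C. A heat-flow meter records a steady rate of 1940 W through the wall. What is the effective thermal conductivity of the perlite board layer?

Model the wall as resistances in series:
R_inner film = 1/(h_i·A) = 1/(1450×15.2) = 4.537×10^-5 K/W
R_carbon steel = L/(kA) = 0.0046/(48.7×15.2) = 6.214×10^-6 K/W
R_cast iron = L/(kA) = 0.0011/(49.4×15.2) = 1.465×10^-6 K/W
Sum of known resistances R_other = 5.305×10^-5 K/W
Total R = ΔT/Q = 169/1940 = 0.08711 K/W
R_perlite board = R_total − R_other = 0.08706 K/W
k = L/(R·A) = 0.06/(0.08706×15.2)

k ≈ 0.0453 W/(m·K)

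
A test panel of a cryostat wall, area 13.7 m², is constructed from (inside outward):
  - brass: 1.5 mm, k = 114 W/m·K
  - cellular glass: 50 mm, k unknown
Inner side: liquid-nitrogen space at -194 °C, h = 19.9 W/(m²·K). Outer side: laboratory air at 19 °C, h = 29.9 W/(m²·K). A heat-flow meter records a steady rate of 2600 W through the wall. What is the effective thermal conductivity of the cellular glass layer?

Treating each layer as a thermal resistance in series:
R_inner film = 1/(h_i·A) = 1/(19.9×13.7) = 0.003668 K/W
R_brass = L/(kA) = 0.0015/(114×13.7) = 9.604×10^-7 K/W
R_outer film = 1/(h_o·A) = 1/(29.9×13.7) = 0.002441 K/W
Sum of known resistances R_other = 0.00611 K/W
Total R = ΔT/Q = 213/2600 = 0.08192 K/W
R_cellular glass = R_total − R_other = 0.07581 K/W
k = L/(R·A) = 0.05/(0.07581×13.7)

k ≈ 0.0481 W/(m·K)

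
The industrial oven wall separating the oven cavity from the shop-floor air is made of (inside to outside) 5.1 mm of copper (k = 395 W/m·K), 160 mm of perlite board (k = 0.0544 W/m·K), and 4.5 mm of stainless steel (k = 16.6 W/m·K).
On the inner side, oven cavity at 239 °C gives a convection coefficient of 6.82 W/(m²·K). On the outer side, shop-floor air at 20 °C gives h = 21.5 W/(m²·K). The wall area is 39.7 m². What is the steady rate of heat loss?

Series thermal resistances:
R_inner film = 1/(h_i·A) = 1/(6.82×39.7) = 0.003693 K/W
R_copper = L/(kA) = 0.0051/(395×39.7) = 3.252×10^-7 K/W
R_perlite board = L/(kA) = 0.16/(0.0544×39.7) = 0.07409 K/W
R_stainless steel = L/(kA) = 0.0045/(16.6×39.7) = 6.828×10^-6 K/W
R_outer film = 1/(h_o·A) = 1/(21.5×39.7) = 0.001172 K/W
R_total = 0.07896 K/W
Q = ΔT / R_total = 219 / 0.07896

Q ≈ 2770 W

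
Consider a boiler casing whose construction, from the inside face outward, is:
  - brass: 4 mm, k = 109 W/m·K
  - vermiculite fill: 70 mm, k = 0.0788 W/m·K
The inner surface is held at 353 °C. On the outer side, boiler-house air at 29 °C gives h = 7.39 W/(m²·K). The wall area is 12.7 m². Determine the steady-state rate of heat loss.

Q ≈ 4020 W

Treating each layer as a thermal resistance in series:
R_brass = L/(kA) = 0.004/(109×12.7) = 2.89×10^-6 K/W
R_vermiculite fill = L/(kA) = 0.07/(0.0788×12.7) = 0.06995 K/W
R_outer film = 1/(h_o·A) = 1/(7.39×12.7) = 0.01065 K/W
R_total = 0.0806 K/W
Q = ΔT / R_total = 324 / 0.0806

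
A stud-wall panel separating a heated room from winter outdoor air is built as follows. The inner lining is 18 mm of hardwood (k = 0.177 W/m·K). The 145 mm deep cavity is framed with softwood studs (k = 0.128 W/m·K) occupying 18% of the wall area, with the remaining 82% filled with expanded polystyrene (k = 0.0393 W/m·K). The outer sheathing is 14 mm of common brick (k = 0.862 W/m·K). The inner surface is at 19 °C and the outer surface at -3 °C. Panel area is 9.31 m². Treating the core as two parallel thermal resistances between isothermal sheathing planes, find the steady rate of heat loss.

Sheathing layers in series; stud and cavity paths in parallel between them.
R_inner = 0.018/(0.177×9.31) = 0.01092 K/W
R_stud  = 0.145/(0.128×0.18×9.31) = 0.676 K/W
R_cav   = 0.145/(0.0393×0.82×9.31) = 0.4833 K/W
1/R_core = 1/R_stud + 1/R_cav → R_core = 0.2818 K/W
R_outer = 0.014/(0.862×9.31) = 0.001745 K/W
R_total = 0.2945 K/W
Q = ΔT/R_total = 22/0.2945

Q ≈ 74.7 W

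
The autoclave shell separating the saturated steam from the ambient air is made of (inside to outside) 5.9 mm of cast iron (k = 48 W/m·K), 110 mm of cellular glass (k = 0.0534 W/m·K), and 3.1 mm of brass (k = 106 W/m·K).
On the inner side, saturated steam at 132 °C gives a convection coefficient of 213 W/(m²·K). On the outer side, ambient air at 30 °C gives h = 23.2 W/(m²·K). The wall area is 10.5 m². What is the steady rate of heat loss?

Using the resistance-network approach (series):
R_inner film = 1/(h_i·A) = 1/(213×10.5) = 4.471×10^-4 K/W
R_cast iron = L/(kA) = 0.0059/(48×10.5) = 1.171×10^-5 K/W
R_cellular glass = L/(kA) = 0.11/(0.0534×10.5) = 0.1962 K/W
R_brass = L/(kA) = 0.0031/(106×10.5) = 2.785×10^-6 K/W
R_outer film = 1/(h_o·A) = 1/(23.2×10.5) = 0.004105 K/W
R_total = 0.2008 K/W
Q = ΔT / R_total = 102 / 0.2008

Q ≈ 508 W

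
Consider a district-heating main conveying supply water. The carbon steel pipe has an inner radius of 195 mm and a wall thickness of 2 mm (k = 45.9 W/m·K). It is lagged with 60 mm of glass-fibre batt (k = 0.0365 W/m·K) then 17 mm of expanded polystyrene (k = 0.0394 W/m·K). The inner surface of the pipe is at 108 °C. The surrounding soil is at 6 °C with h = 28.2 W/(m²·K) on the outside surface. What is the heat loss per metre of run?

q′ ≈ 70.9 W/m

Cylindrical conduction, so R = ln(r₂/r₁)/(2πkL) per layer, in series:
R_carbon steel pipe wall = ln(197/195)/(2π×45.9×1) = 3.538×10^-5 K/W
R_glass-fibre batt = ln(257/197)/(2π×0.0365×1) = 1.159 K/W
R_expanded polystyrene = ln(274/257)/(2π×0.0394×1) = 0.2587 K/W
R_outer film = 1/(h_o·2πr_oL) = 1/(28.2×2π×0.274×1) = 0.0206 K/W
R_total = 1.439 K/W
Q = ΔT/R_total = 102/1.439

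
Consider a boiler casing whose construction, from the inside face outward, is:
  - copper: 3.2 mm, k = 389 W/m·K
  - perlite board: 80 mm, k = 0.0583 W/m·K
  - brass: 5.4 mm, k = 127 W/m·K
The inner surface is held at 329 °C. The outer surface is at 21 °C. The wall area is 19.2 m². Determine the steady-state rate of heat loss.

Model the wall as resistances in series:
R_copper = L/(kA) = 0.0032/(389×19.2) = 4.284×10^-7 K/W
R_perlite board = L/(kA) = 0.08/(0.0583×19.2) = 0.07147 K/W
R_brass = L/(kA) = 0.0054/(127×19.2) = 2.215×10^-6 K/W
R_total = 0.07147 K/W
Q = ΔT / R_total = 308 / 0.07147

Q ≈ 4310 W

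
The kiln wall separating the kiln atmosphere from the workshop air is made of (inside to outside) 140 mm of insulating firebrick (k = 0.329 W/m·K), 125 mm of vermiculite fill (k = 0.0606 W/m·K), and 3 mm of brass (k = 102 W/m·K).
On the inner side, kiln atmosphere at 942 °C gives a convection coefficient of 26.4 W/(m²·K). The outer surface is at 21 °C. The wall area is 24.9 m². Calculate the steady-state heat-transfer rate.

Using the resistance-network approach (series):
R_inner film = 1/(h_i·A) = 1/(26.4×24.9) = 0.001521 K/W
R_insulating firebrick = L/(kA) = 0.14/(0.329×24.9) = 0.01709 K/W
R_vermiculite fill = L/(kA) = 0.125/(0.0606×24.9) = 0.08284 K/W
R_brass = L/(kA) = 0.003/(102×24.9) = 1.181×10^-6 K/W
R_total = 0.1015 K/W
Q = ΔT / R_total = 921 / 0.1015

Q ≈ 9080 W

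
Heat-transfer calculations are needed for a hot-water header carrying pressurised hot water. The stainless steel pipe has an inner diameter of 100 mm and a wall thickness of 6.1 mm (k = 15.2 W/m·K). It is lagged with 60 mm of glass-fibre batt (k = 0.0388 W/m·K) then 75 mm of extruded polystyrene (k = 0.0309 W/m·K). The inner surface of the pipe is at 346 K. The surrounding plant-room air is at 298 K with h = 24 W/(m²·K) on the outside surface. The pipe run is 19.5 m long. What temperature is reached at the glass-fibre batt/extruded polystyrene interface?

T ≈ 320 K

Treating each annulus and film as a series resistance:
R_stainless steel pipe wall = ln(56.1/50)/(2π×15.2×19.5) = 6.181×10^-5 K/W
R_glass-fibre batt = ln(116.1/56.1)/(2π×0.0388×19.5) = 0.153 K/W
R_extruded polystyrene = ln(191.1/116.1)/(2π×0.0309×19.5) = 0.1316 K/W
R_outer film = 1/(h_o·2πr_oL) = 1/(24×2π×0.1911×19.5) = 0.00178 K/W
R_total = 0.2865 K/W
Q = ΔT/R_total = 48/0.2865
Q = 168 W
T_interface = T_inner − Q·ΣR(inner→interface) = 346 − 168×0.1531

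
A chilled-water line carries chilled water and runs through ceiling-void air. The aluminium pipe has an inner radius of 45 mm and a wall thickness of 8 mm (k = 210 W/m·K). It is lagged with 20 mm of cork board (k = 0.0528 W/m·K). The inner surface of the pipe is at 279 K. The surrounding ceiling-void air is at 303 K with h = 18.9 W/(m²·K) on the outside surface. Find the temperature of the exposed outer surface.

For a radial system each layer contributes R = ln(r_out/r_in)/(2πkL); films add R = 1/(hA).
R_aluminium pipe wall = ln(53/45)/(2π×210×1) = 1.24×10^-4 K/W
R_cork board = ln(73/53)/(2π×0.0528×1) = 0.9651 K/W
R_outer film = 1/(h_o·2πr_oL) = 1/(18.9×2π×0.073×1) = 0.1154 K/W
R_total = 1.081 K/W
Q = ΔT/R_total = 24/1.081
Q = 22.2 W/m
T_interface = T_inner + Q·ΣR(inner→interface) = 279 + 22.2×0.9652

T ≈ 300 K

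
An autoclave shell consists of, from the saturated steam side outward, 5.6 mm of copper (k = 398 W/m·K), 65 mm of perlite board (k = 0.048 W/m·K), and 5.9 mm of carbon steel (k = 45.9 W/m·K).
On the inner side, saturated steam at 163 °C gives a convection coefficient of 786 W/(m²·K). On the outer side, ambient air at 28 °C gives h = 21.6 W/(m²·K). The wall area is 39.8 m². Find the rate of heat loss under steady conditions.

Q ≈ 3830 W

Series thermal resistances:
R_inner film = 1/(h_i·A) = 1/(786×39.8) = 3.197×10^-5 K/W
R_copper = L/(kA) = 0.0056/(398×39.8) = 3.535×10^-7 K/W
R_perlite board = L/(kA) = 0.065/(0.048×39.8) = 0.03402 K/W
R_carbon steel = L/(kA) = 0.0059/(45.9×39.8) = 3.23×10^-6 K/W
R_outer film = 1/(h_o·A) = 1/(21.6×39.8) = 0.001163 K/W
R_total = 0.03522 K/W
Q = ΔT / R_total = 135 / 0.03522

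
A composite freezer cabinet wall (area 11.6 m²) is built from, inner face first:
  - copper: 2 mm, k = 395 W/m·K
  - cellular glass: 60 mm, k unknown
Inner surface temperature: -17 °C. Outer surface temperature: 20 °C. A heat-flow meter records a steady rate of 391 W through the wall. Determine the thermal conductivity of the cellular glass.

Model the wall as resistances in series:
R_copper = L/(kA) = 0.002/(395×11.6) = 4.365×10^-7 K/W
Sum of known resistances R_other = 4.365×10^-7 K/W
Total R = ΔT/Q = 37/391 = 0.09463 K/W
R_cellular glass = R_total − R_other = 0.09463 K/W
k = L/(R·A) = 0.06/(0.09463×11.6)

k ≈ 0.0547 W/(m·K)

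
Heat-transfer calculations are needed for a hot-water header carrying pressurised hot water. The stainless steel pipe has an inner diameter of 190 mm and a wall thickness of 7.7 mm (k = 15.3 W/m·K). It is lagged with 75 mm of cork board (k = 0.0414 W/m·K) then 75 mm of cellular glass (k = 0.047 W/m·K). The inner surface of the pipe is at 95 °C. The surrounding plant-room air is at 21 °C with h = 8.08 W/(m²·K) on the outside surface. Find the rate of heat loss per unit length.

Cylindrical conduction, so R = ln(r₂/r₁)/(2πkL) per layer, in series:
R_stainless steel pipe wall = ln(102.7/95)/(2π×15.3×1) = 8.107×10^-4 K/W
R_cork board = ln(177.7/102.7)/(2π×0.0414×1) = 2.108 K/W
R_cellular glass = ln(252.7/177.7)/(2π×0.047×1) = 1.192 K/W
R_outer film = 1/(h_o·2πr_oL) = 1/(8.08×2π×0.2527×1) = 0.07795 K/W
R_total = 3.379 K/W
Q = ΔT/R_total = 74/3.379

q′ ≈ 21.9 W/m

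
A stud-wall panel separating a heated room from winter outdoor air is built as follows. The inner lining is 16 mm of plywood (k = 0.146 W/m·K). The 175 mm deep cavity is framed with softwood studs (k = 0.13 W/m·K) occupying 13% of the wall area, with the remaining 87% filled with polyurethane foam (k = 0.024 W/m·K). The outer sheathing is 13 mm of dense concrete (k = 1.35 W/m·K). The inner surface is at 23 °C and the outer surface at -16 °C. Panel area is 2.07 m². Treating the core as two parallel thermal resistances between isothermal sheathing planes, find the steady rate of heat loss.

Sheathing layers in series; stud and cavity paths in parallel between them.
R_inner = 0.016/(0.146×2.07) = 0.05294 K/W
R_stud  = 0.175/(0.13×0.13×2.07) = 5.002 K/W
R_cav   = 0.175/(0.024×0.87×2.07) = 4.049 K/W
1/R_core = 1/R_stud + 1/R_cav → R_core = 2.238 K/W
R_outer = 0.013/(1.35×2.07) = 0.004652 K/W
R_total = 2.295 K/W
Q = ΔT/R_total = 39/2.295

Q ≈ 17 W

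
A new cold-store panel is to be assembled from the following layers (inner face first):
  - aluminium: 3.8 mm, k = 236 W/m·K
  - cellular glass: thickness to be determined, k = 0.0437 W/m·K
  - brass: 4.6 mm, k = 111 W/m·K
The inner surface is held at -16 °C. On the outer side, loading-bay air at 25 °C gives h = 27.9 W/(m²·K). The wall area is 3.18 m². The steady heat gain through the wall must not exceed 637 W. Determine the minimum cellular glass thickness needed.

L ≈ 7.38 mm

Thermal resistances in series:
R_aluminium = L/(kA) = 0.0038/(236×3.18) = 5.063×10^-6 K/W
R_brass = L/(kA) = 0.0046/(111×3.18) = 1.303×10^-5 K/W
R_outer film = 1/(h_o·A) = 1/(27.9×3.18) = 0.01127 K/W
Sum of the known resistances R_other = 0.01129 K/W
Required total resistance R_tot = ΔT/Q_allow = 41/637 = 0.06436 K/W
R_cellular glass = R_tot − R_other = 0.05307 K/W
L = R·k·A = 0.05307×0.0437×3.18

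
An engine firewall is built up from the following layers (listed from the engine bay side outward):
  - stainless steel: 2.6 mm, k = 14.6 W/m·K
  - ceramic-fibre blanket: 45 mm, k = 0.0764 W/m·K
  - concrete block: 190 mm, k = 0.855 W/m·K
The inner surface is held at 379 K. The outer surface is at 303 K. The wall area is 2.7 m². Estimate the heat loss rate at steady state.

Series thermal resistances:
R_stainless steel = L/(kA) = 0.0026/(14.6×2.7) = 6.596×10^-5 K/W
R_ceramic-fibre blanket = L/(kA) = 0.045/(0.0764×2.7) = 0.2182 K/W
R_concrete block = L/(kA) = 0.19/(0.855×2.7) = 0.0823 K/W
R_total = 0.3005 K/W
Q = ΔT / R_total = 76 / 0.3005

Q ≈ 253 W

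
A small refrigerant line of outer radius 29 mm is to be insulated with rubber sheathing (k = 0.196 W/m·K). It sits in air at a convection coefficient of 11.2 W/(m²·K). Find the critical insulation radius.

r_cr ≈ 17.5 mm

For a cylinder r_cr = k/h = 0.196/11.2
r_cr = 17.5 mm; since the bare radius (29 mm) is above r_cr, any added insulation will reduce heat loss.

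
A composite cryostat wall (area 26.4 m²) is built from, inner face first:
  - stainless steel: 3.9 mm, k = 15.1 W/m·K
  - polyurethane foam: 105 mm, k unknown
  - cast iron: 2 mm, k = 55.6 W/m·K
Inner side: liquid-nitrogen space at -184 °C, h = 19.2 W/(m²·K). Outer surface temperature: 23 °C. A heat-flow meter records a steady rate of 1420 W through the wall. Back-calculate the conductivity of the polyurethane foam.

Using the resistance-network approach (series):
R_inner film = 1/(h_i·A) = 1/(19.2×26.4) = 0.001973 K/W
R_stainless steel = L/(kA) = 0.0039/(15.1×26.4) = 9.783×10^-6 K/W
R_cast iron = L/(kA) = 0.002/(55.6×26.4) = 1.363×10^-6 K/W
Sum of known resistances R_other = 0.001984 K/W
Total R = ΔT/Q = 207/1420 = 0.1458 K/W
R_polyurethane foam = R_total − R_other = 0.1438 K/W
k = L/(R·A) = 0.105/(0.1438×26.4)

k ≈ 0.0277 W/(m·K)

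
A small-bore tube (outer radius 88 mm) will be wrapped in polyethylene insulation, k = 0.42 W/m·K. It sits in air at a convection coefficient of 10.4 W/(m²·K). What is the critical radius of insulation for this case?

r_cr ≈ 40.4 mm

For a cylinder r_cr = k/h = 0.42/10.4
r_cr = 40.4 mm; since the bare radius (88 mm) is above r_cr, any added insulation will reduce heat loss.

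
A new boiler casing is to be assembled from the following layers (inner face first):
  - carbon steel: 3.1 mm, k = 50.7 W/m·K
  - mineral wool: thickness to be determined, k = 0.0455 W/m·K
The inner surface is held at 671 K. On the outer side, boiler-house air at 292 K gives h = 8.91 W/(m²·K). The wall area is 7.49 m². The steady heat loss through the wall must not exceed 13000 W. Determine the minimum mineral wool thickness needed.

L ≈ 4.83 mm

Series thermal resistances:
R_carbon steel = L/(kA) = 0.0031/(50.7×7.49) = 8.163×10^-6 K/W
R_outer film = 1/(h_o·A) = 1/(8.91×7.49) = 0.01498 K/W
Sum of the known resistances R_other = 0.01499 K/W
Required total resistance R_tot = ΔT/Q_allow = 379/13000 = 0.02915 K/W
R_mineral wool = R_tot − R_other = 0.01416 K/W
L = R·k·A = 0.01416×0.0455×7.49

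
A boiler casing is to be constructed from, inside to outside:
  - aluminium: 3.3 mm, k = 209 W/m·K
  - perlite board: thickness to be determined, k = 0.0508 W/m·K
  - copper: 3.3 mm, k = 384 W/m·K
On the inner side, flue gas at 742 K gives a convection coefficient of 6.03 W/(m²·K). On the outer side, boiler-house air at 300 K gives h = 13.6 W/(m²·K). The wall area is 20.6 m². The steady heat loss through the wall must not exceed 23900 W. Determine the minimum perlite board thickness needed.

Model the wall as resistances in series:
R_inner film = 1/(h_i·A) = 1/(6.03×20.6) = 0.00805 K/W
R_aluminium = L/(kA) = 0.0033/(209×20.6) = 7.665×10^-7 K/W
R_copper = L/(kA) = 0.0033/(384×20.6) = 4.172×10^-7 K/W
R_outer film = 1/(h_o·A) = 1/(13.6×20.6) = 0.003569 K/W
Sum of the known resistances R_other = 0.01162 K/W
Required total resistance R_tot = ΔT/Q_allow = 442/23900 = 0.01849 K/W
R_perlite board = R_tot − R_other = 0.006873 K/W
L = R·k·A = 0.006873×0.0508×20.6

L ≈ 7.19 mm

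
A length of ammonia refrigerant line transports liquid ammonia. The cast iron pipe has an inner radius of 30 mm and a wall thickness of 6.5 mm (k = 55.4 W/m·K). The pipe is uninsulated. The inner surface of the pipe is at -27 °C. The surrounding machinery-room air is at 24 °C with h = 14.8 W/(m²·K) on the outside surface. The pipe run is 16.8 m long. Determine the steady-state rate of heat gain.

Q ≈ 2900 W

Radial resistances (cylindrical: R_cond = ln(r_o/r_i)/(2πkL), R_conv = 1/(h·2πrL)):
R_cast iron pipe wall = ln(36.5/30)/(2π×55.4×16.8) = 3.354×10^-5 K/W
R_outer film = 1/(h_o·2πr_oL) = 1/(14.8×2π×0.0365×16.8) = 0.01754 K/W
R_total = 0.01757 K/W
Q = ΔT/R_total = 51/0.01757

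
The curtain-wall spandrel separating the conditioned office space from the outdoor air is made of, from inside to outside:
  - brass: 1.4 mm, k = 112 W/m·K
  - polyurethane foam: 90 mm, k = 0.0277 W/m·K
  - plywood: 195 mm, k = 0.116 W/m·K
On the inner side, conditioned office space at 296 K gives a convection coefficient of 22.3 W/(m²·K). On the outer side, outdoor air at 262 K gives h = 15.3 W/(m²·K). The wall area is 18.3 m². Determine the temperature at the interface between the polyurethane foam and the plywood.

T ≈ 274 K

Model the wall as resistances in series:
R_inner film = 1/(h_i·A) = 1/(22.3×18.3) = 0.00245 K/W
R_brass = L/(kA) = 0.0014/(112×18.3) = 6.831×10^-7 K/W
R_polyurethane foam = L/(kA) = 0.09/(0.0277×18.3) = 0.1775 K/W
R_plywood = L/(kA) = 0.195/(0.116×18.3) = 0.09186 K/W
R_outer film = 1/(h_o·A) = 1/(15.3×18.3) = 0.003572 K/W
R_total = 0.2754 K/W;  Q = ΔT/R_total = 34/0.2754 = 123.4 W
T_interface = T_inner − Q·ΣR(inner→interface) = 296 − 123×0.18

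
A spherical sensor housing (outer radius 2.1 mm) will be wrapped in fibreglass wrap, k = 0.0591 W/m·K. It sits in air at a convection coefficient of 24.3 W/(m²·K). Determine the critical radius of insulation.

r_cr ≈ 4.86 mm

For a sphere r_cr = 2k/h = 2×0.0591/24.3
r_cr = 4.86 mm; since the bare radius (2.1 mm) is below r_cr, adding a thin layer of insulation will *increase* heat loss.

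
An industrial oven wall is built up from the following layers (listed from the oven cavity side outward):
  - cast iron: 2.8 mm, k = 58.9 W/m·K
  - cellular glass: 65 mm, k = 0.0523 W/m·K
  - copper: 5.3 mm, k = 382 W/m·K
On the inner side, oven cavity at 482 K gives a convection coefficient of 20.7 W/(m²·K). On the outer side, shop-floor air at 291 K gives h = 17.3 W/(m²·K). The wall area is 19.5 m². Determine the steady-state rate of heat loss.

Q ≈ 2760 W

Thermal resistances in series:
R_inner film = 1/(h_i·A) = 1/(20.7×19.5) = 0.002477 K/W
R_cast iron = L/(kA) = 0.0028/(58.9×19.5) = 2.438×10^-6 K/W
R_cellular glass = L/(kA) = 0.065/(0.0523×19.5) = 0.06373 K/W
R_copper = L/(kA) = 0.0053/(382×19.5) = 7.115×10^-7 K/W
R_outer film = 1/(h_o·A) = 1/(17.3×19.5) = 0.002964 K/W
R_total = 0.06918 K/W
Q = ΔT / R_total = 191 / 0.06918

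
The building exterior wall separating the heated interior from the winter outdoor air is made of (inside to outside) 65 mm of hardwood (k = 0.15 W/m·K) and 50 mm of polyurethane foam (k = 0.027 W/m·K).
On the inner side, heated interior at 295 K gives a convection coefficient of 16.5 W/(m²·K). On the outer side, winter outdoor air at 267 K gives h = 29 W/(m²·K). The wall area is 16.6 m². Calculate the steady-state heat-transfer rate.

Q ≈ 195 W

Model the wall as resistances in series:
R_inner film = 1/(h_i·A) = 1/(16.5×16.6) = 0.003651 K/W
R_hardwood = L/(kA) = 0.065/(0.15×16.6) = 0.0261 K/W
R_polyurethane foam = L/(kA) = 0.05/(0.027×16.6) = 0.1116 K/W
R_outer film = 1/(h_o·A) = 1/(29×16.6) = 0.002077 K/W
R_total = 0.1434 K/W
Q = ΔT / R_total = 28 / 0.1434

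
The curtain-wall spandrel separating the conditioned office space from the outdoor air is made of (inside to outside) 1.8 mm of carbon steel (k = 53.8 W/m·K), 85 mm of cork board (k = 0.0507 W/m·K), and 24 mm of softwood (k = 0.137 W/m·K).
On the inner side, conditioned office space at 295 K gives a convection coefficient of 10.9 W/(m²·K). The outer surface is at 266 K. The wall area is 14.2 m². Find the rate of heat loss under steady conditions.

Q ≈ 212 W

Model the wall as resistances in series:
R_inner film = 1/(h_i·A) = 1/(10.9×14.2) = 0.006461 K/W
R_carbon steel = L/(kA) = 0.0018/(53.8×14.2) = 2.356×10^-6 K/W
R_cork board = L/(kA) = 0.085/(0.0507×14.2) = 0.1181 K/W
R_softwood = L/(kA) = 0.024/(0.137×14.2) = 0.01234 K/W
R_total = 0.1369 K/W
Q = ΔT / R_total = 29 / 0.1369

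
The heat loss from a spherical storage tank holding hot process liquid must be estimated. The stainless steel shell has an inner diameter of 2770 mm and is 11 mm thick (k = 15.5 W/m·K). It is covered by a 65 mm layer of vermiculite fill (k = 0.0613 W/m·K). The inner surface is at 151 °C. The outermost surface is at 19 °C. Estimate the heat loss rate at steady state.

For a spherical shell R = (1/r₁ − 1/r₂)/(4πk); film R = 1/(h·4πr²). In series:
R_stainless steel shell = (1/1.385 − 1/1.396)/(4π×15.5) = 2.921×10^-5 K/W
R_vermiculite fill = (1/1.396 − 1/1.461)/(4π×0.0613) = 0.04137 K/W
R_total = 0.0414 K/W
Q = ΔT/R_total = 132/0.0414

Q ≈ 3190 W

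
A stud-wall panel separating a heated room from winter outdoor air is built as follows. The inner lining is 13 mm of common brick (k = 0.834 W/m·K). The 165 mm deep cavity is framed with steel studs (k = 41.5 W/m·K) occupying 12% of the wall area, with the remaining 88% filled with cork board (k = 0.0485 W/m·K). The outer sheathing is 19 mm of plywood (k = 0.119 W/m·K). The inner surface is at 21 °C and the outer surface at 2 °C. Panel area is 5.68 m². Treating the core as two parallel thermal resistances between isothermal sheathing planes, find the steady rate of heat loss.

Q ≈ 519 W

Sheathing layers in series; stud and cavity paths in parallel between them.
R_inner = 0.013/(0.834×5.68) = 0.002744 K/W
R_stud  = 0.165/(41.5×0.12×5.68) = 0.005833 K/W
R_cav   = 0.165/(0.0485×0.88×5.68) = 0.6806 K/W
1/R_core = 1/R_stud + 1/R_cav → R_core = 0.005784 K/W
R_outer = 0.019/(0.119×5.68) = 0.02811 K/W
R_total = 0.03664 K/W
Q = ΔT/R_total = 19/0.03664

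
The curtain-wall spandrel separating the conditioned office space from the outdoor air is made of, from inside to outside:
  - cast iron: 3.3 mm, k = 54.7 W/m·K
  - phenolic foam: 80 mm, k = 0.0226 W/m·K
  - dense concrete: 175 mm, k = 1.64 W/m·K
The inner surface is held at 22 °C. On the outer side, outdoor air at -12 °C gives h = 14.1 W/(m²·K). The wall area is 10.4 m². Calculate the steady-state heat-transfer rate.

Treating each layer as a thermal resistance in series:
R_cast iron = L/(kA) = 0.0033/(54.7×10.4) = 5.801×10^-6 K/W
R_phenolic foam = L/(kA) = 0.08/(0.0226×10.4) = 0.3404 K/W
R_dense concrete = L/(kA) = 0.175/(1.64×10.4) = 0.01026 K/W
R_outer film = 1/(h_o·A) = 1/(14.1×10.4) = 0.006819 K/W
R_total = 0.3575 K/W
Q = ΔT / R_total = 34 / 0.3575

Q ≈ 95.1 W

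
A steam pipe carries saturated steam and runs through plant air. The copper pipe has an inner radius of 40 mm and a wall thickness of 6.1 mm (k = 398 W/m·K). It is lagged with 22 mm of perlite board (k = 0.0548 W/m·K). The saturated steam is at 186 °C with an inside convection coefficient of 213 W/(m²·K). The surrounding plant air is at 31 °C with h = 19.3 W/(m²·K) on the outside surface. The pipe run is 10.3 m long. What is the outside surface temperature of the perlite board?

Treating each annulus and film as a series resistance:
R_inner film = 1/(h_i·2πr₁L) = 1/(213×2π×0.04×10.3) = 0.001814 K/W
R_copper pipe wall = ln(46.1/40)/(2π×398×10.3) = 5.51×10^-6 K/W
R_perlite board = ln(68.1/46.1)/(2π×0.0548×10.3) = 0.11 K/W
R_outer film = 1/(h_o·2πr_oL) = 1/(19.3×2π×0.0681×10.3) = 0.01176 K/W
R_total = 0.1236 K/W
Q = ΔT/R_total = 155/0.1236
Q = 1250 W
T_interface = T_inner − Q·ΣR(inner→interface) = 186 − 1250×0.1118

T ≈ 45.7 °C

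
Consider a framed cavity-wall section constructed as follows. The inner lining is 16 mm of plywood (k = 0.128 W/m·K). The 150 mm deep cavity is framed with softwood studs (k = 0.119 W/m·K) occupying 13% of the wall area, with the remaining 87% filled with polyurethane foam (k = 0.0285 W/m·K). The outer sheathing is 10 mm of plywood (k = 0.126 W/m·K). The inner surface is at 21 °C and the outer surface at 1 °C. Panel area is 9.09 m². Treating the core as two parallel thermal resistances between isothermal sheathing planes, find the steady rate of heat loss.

Sheathing layers in series; stud and cavity paths in parallel between them.
R_inner = 0.016/(0.128×9.09) = 0.01375 K/W
R_stud  = 0.15/(0.119×0.13×9.09) = 1.067 K/W
R_cav   = 0.15/(0.0285×0.87×9.09) = 0.6655 K/W
1/R_core = 1/R_stud + 1/R_cav → R_core = 0.4098 K/W
R_outer = 0.01/(0.126×9.09) = 0.008731 K/W
R_total = 0.4323 K/W
Q = ΔT/R_total = 20/0.4323

Q ≈ 46.3 W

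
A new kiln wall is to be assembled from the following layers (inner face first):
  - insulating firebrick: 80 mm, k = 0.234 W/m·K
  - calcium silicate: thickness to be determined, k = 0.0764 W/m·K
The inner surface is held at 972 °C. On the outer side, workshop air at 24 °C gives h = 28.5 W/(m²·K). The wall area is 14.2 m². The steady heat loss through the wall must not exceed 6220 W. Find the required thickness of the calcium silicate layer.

Model the wall as resistances in series:
R_insulating firebrick = L/(kA) = 0.08/(0.234×14.2) = 0.02408 K/W
R_outer film = 1/(h_o·A) = 1/(28.5×14.2) = 0.002471 K/W
Sum of the known resistances R_other = 0.02655 K/W
Required total resistance R_tot = ΔT/Q_allow = 948/6220 = 0.1524 K/W
R_calcium silicate = R_tot − R_other = 0.1259 K/W
L = R·k·A = 0.1259×0.0764×14.2

L ≈ 137 mm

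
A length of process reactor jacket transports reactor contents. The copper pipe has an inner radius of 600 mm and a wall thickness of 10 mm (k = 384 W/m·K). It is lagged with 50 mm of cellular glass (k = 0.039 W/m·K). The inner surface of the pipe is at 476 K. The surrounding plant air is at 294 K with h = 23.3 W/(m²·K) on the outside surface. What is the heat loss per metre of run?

Cylindrical conduction, so R = ln(r₂/r₁)/(2πkL) per layer, in series:
R_copper pipe wall = ln(610/600)/(2π×384×1) = 6.851×10^-6 K/W
R_cellular glass = ln(660/610)/(2π×0.039×1) = 0.3215 K/W
R_outer film = 1/(h_o·2πr_oL) = 1/(23.3×2π×0.66×1) = 0.01035 K/W
R_total = 0.3319 K/W
Q = ΔT/R_total = 182/0.3319

q′ ≈ 548 W/m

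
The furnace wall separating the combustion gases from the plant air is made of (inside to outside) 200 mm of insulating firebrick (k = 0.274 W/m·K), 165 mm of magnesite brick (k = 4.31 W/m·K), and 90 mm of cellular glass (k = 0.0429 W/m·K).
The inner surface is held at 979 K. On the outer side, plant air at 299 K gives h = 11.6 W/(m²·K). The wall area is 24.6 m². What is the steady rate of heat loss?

Q ≈ 5670 W

Thermal resistances in series:
R_insulating firebrick = L/(kA) = 0.2/(0.274×24.6) = 0.02967 K/W
R_magnesite brick = L/(kA) = 0.165/(4.31×24.6) = 0.001556 K/W
R_cellular glass = L/(kA) = 0.09/(0.0429×24.6) = 0.08528 K/W
R_outer film = 1/(h_o·A) = 1/(11.6×24.6) = 0.003504 K/W
R_total = 0.12 K/W
Q = ΔT / R_total = 680 / 0.12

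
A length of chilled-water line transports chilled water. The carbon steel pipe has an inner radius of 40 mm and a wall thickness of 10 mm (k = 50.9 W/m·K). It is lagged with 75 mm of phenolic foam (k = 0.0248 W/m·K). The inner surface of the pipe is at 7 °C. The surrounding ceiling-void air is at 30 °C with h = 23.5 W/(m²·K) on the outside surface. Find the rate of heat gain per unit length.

Radial resistances (cylindrical: R_cond = ln(r_o/r_i)/(2πkL), R_conv = 1/(h·2πrL)):
R_carbon steel pipe wall = ln(50/40)/(2π×50.9×1) = 6.977×10^-4 K/W
R_phenolic foam = ln(125/50)/(2π×0.0248×1) = 5.88 K/W
R_outer film = 1/(h_o·2πr_oL) = 1/(23.5×2π×0.125×1) = 0.05418 K/W
R_total = 5.935 K/W
Q = ΔT/R_total = 23/5.935

q′ ≈ 3.88 W/m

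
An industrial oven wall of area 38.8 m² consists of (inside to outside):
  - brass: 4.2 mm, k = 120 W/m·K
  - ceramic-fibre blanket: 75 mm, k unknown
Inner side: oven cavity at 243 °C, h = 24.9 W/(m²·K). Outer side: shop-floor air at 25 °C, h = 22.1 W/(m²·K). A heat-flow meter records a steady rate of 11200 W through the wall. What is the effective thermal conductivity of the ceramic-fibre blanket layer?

Thermal resistances in series:
R_inner film = 1/(h_i·A) = 1/(24.9×38.8) = 0.001035 K/W
R_brass = L/(kA) = 0.0042/(120×38.8) = 9.021×10^-7 K/W
R_outer film = 1/(h_o·A) = 1/(22.1×38.8) = 0.001166 K/W
Sum of known resistances R_other = 0.002202 K/W
Total R = ΔT/Q = 218/11200 = 0.01946 K/W
R_ceramic-fibre blanket = R_total − R_other = 0.01726 K/W
k = L/(R·A) = 0.075/(0.01726×38.8)

k ≈ 0.112 W/(m·K)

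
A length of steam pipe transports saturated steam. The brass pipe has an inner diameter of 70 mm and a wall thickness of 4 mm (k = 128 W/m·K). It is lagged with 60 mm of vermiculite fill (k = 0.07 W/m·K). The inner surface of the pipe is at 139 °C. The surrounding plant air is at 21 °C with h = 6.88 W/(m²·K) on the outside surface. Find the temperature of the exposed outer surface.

Treating each annulus and film as a series resistance:
R_brass pipe wall = ln(39/35)/(2π×128×1) = 1.346×10^-4 K/W
R_vermiculite fill = ln(99/39)/(2π×0.07×1) = 2.118 K/W
R_outer film = 1/(h_o·2πr_oL) = 1/(6.88×2π×0.099×1) = 0.2337 K/W
R_total = 2.352 K/W
Q = ΔT/R_total = 118/2.352
Q = 50.2 W/m
T_interface = T_inner − Q·ΣR(inner→interface) = 139 − 50.2×2.118

T ≈ 32.7 °C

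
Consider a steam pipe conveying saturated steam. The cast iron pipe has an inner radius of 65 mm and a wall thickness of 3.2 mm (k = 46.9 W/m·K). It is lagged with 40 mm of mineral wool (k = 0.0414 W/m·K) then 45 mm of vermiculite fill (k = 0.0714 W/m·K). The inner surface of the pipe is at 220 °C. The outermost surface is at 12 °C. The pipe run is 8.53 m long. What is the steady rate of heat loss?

Q ≈ 696 W

Per-layer cylindrical resistances, series-summed:
R_cast iron pipe wall = ln(68.2/65)/(2π×46.9×8.53) = 1.912×10^-5 K/W
R_mineral wool = ln(108.2/68.2)/(2π×0.0414×8.53) = 0.208 K/W
R_vermiculite fill = ln(153.2/108.2)/(2π×0.0714×8.53) = 0.09088 K/W
R_total = 0.2989 K/W
Q = ΔT/R_total = 208/0.2989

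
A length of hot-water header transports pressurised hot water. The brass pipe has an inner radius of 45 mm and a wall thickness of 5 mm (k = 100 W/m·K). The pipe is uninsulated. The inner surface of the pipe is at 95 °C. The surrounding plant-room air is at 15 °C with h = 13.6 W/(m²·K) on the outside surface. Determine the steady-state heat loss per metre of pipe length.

q′ ≈ 342 W/m

For a radial system each layer contributes R = ln(r_out/r_in)/(2πkL); films add R = 1/(hA).
R_brass pipe wall = ln(50/45)/(2π×100×1) = 1.677×10^-4 K/W
R_outer film = 1/(h_o·2πr_oL) = 1/(13.6×2π×0.05×1) = 0.2341 K/W
R_total = 0.2342 K/W
Q = ΔT/R_total = 80/0.2342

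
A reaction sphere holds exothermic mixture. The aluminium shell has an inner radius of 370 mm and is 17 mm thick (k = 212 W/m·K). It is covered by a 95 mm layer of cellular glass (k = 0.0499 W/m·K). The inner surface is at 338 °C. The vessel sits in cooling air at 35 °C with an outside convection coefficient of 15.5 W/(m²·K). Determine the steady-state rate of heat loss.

Q ≈ 363 W

Spherical conduction: R = (1/r_in − 1/r_out)/(4πk) per layer; series-sum.
R_aluminium shell = (1/0.37 − 1/0.387)/(4π×212) = 4.456×10^-5 K/W
R_cellular glass = (1/0.387 − 1/0.482)/(4π×0.0499) = 0.8122 K/W
R_outer film = 1/(h·4πr_o²) = 1/(15.5×4π×0.482²) = 0.0221 K/W
R_total = 0.8343 K/W
Q = ΔT/R_total = 303/0.8343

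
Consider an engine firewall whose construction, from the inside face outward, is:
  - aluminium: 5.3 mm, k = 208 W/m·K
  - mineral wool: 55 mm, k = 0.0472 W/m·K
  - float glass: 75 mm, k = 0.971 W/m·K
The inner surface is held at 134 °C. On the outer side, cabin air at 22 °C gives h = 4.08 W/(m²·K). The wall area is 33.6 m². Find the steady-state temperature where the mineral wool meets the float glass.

T ≈ 46.3 °C

Series thermal resistances:
R_aluminium = L/(kA) = 0.0053/(208×33.6) = 7.584×10^-7 K/W
R_mineral wool = L/(kA) = 0.055/(0.0472×33.6) = 0.03468 K/W
R_float glass = L/(kA) = 0.075/(0.971×33.6) = 0.002299 K/W
R_outer film = 1/(h_o·A) = 1/(4.08×33.6) = 0.007295 K/W
R_total = 0.04427 K/W;  Q = ΔT/R_total = 112/0.04427 = 2530 W
T_interface = T_inner − Q·ΣR(inner→interface) = 134 − 2530×0.03468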